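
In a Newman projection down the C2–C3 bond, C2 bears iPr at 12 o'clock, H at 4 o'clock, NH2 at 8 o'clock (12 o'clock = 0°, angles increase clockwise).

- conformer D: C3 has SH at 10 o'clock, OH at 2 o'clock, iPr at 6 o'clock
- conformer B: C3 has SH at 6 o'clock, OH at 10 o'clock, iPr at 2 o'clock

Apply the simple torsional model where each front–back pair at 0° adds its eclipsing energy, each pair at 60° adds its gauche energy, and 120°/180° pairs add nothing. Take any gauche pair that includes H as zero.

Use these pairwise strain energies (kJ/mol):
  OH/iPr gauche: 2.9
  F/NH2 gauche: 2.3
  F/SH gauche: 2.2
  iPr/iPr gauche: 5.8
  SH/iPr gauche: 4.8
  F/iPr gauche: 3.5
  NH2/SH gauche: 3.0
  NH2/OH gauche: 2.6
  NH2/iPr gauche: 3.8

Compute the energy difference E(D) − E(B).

D (staggered): iPr–SH gauche, iPr–OH gauche, NH2–SH gauche, NH2–iPr gauche; 4.8 + 2.9 + 3.0 + 3.8 = 14.5 kJ/mol.
B (staggered): iPr–OH gauche, iPr–iPr gauche, NH2–SH gauche, NH2–OH gauche; 2.9 + 5.8 + 3.0 + 2.6 = 14.3 kJ/mol.
E(D) − E(B) = 14.5 − 14.3 = +0.2 kJ/mol.

+0.2 kJ/mol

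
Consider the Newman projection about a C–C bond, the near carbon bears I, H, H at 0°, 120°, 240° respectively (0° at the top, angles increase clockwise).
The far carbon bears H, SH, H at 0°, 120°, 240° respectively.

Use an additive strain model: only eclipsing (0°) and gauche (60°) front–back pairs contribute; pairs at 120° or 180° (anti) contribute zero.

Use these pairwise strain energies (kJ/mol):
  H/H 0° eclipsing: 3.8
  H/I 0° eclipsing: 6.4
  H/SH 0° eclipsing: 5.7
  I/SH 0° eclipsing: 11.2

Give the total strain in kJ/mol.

This conformer (eclipsed): I(0°)/H(0°) eclipsed 6.4; H(120°)/SH(120°) eclipsed 5.7; H(240°)/H(240°) eclipsed 3.8 → 15.9 kJ/mol.

15.9 kJ/mol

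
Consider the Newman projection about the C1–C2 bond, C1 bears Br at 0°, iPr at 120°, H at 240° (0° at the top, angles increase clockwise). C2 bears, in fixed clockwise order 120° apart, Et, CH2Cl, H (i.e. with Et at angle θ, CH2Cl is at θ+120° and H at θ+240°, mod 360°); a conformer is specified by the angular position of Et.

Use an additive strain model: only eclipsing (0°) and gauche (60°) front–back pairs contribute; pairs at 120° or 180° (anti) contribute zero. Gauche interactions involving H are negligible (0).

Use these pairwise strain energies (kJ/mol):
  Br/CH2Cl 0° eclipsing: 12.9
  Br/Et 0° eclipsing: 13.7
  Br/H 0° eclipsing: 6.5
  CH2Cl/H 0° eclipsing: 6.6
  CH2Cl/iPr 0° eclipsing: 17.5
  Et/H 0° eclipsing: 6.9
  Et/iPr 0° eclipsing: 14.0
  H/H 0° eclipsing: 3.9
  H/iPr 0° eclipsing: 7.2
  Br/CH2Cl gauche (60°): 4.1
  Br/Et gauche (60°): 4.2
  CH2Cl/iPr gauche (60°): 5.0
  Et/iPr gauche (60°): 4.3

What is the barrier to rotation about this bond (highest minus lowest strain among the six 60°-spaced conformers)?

26.7 kJ/mol

Et at 0° (eclipsed): Br–Et eclipsed, iPr–CH2Cl eclipsed, H–H eclipsed; 13.7 + 17.5 + 3.9 = 35.1 kJ/mol.
Et at 60° (staggered): Br–Et gauche, iPr–Et gauche, iPr–CH2Cl gauche; 4.2 + 4.3 + 5.0 = 13.5 kJ/mol.
Et at 120° (eclipsed): Br–H eclipsed, iPr–Et eclipsed, H–CH2Cl eclipsed; 6.5 + 14.0 + 6.6 = 27.1 kJ/mol.
Et at 180° (staggered): Br–CH2Cl gauche, iPr–Et gauche; 4.1 + 4.3 = 8.4 kJ/mol.
Et at 240° (eclipsed): Br–CH2Cl eclipsed, iPr–H eclipsed, H–Et eclipsed; 12.9 + 7.2 + 6.9 = 27.0 kJ/mol.
Et at 300° (staggered): Br–Et gauche, Br–CH2Cl gauche, iPr–CH2Cl gauche; 4.2 + 4.1 + 5.0 = 13.3 kJ/mol.
Max at 0° (35.1 kJ/mol), min at 180° (8.4 kJ/mol); barrier = 26.7 kJ/mol.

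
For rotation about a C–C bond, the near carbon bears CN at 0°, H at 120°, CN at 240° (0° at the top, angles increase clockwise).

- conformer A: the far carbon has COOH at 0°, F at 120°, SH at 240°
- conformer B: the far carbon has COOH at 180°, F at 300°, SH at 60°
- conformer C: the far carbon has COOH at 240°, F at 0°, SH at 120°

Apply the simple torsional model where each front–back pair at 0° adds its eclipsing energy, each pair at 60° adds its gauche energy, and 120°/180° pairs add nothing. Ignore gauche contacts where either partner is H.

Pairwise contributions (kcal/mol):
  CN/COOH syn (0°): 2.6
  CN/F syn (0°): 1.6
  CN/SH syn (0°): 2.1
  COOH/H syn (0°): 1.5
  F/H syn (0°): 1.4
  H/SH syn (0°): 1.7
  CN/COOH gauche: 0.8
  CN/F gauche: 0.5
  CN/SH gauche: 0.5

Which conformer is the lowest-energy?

A (eclipsed): CN–COOH eclipsed, H–F eclipsed, CN–SH eclipsed; 2.6 + 1.4 + 2.1 = 6.1 kcal/mol.
B (staggered): CN–F gauche, CN–SH gauche, CN–COOH gauche, CN–F gauche; 0.5 + 0.5 + 0.8 + 0.5 = 2.3 kcal/mol.
C (eclipsed): CN–F eclipsed, H–SH eclipsed, CN–COOH eclipsed; 1.6 + 1.7 + 2.6 = 5.9 kcal/mol.
B has the lowest total (2.3 kcal/mol).

B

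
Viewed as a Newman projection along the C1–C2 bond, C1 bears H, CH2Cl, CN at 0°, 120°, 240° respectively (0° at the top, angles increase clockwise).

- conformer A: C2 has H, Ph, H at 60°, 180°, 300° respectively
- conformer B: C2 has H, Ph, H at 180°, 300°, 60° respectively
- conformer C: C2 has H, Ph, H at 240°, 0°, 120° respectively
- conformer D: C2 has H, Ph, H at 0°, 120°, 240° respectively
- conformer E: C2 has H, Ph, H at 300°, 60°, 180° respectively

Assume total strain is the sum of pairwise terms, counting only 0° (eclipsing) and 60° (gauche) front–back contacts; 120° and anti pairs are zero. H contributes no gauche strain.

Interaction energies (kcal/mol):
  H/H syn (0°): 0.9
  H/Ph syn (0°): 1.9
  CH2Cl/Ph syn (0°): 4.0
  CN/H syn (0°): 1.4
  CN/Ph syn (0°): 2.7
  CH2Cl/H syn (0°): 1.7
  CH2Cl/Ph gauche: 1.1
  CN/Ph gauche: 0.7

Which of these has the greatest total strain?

A is staggered. CH2Cl at 120° is gauche with Ph at 180° (1.1); CN at 240° is gauche with Ph at 180° (0.7). Total 1.8 kcal/mol.
B is staggered. CN at 240° is gauche with Ph at 300° (0.7). Total 0.7 kcal/mol.
C is eclipsed. H at 0° is eclipsed with Ph at 0° (1.9); CH2Cl at 120° is eclipsed with H at 120° (1.7); CN at 240° is eclipsed with H at 240° (1.4). Total 5.0 kcal/mol.
D is eclipsed. H at 0° is eclipsed with H at 0° (0.9); CH2Cl at 120° is eclipsed with Ph at 120° (4.0); CN at 240° is eclipsed with H at 240° (1.4). Total 6.3 kcal/mol.
E is staggered. CH2Cl at 120° is gauche with Ph at 60° (1.1). Total 1.1 kcal/mol.
D has the highest total (6.3 kcal/mol).

D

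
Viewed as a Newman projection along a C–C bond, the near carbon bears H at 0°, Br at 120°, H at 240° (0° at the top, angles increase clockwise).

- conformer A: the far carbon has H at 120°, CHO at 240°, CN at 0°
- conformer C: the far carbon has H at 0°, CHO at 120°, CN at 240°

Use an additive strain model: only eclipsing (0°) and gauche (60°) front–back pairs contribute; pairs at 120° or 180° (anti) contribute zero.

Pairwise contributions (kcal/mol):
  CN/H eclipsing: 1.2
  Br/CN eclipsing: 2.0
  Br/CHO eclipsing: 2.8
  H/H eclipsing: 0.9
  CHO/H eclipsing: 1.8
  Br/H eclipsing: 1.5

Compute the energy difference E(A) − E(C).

A (eclipsed): H–CN eclipsed, Br–H eclipsed, H–CHO eclipsed; 1.2 + 1.5 + 1.8 = 4.5 kcal/mol.
C (eclipsed): H–H eclipsed, Br–CHO eclipsed, H–CN eclipsed; 0.9 + 2.8 + 1.2 = 4.9 kcal/mol.
E(A) − E(C) = 4.5 − 4.9 = -0.4 kcal/mol.

-0.4 kcal/mol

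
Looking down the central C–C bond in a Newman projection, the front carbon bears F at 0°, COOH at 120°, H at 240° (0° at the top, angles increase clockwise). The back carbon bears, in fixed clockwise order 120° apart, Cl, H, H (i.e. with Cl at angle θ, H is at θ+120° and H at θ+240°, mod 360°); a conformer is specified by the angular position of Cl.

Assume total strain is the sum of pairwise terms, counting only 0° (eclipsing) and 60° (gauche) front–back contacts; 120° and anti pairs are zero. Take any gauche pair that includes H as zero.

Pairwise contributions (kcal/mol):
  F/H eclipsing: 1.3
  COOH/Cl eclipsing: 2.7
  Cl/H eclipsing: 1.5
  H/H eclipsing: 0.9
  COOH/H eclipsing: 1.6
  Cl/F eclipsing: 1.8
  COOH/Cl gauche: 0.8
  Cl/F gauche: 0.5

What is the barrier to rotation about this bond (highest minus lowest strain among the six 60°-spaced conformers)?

Cl at 0° (eclipsed): F–Cl eclipsed, COOH–H eclipsed, H–H eclipsed; 1.8 + 1.6 + 0.9 = 4.3 kcal/mol.
Cl at 60° (staggered): F–Cl gauche, COOH–Cl gauche; 0.5 + 0.8 = 1.3 kcal/mol.
Cl at 120° (eclipsed): F–H eclipsed, COOH–Cl eclipsed, H–H eclipsed; 1.3 + 2.7 + 0.9 = 4.9 kcal/mol.
Cl at 180° (staggered): COOH–Cl gauche; 0.8 = 0.8 kcal/mol.
Cl at 240° (eclipsed): F–H eclipsed, COOH–H eclipsed, H–Cl eclipsed; 1.3 + 1.6 + 1.5 = 4.4 kcal/mol.
Cl at 300° (staggered): F–Cl gauche; 0.5 = 0.5 kcal/mol.
Max at 120° (4.9 kcal/mol), min at 300° (0.5 kcal/mol); barrier = 4.4 kcal/mol.

4.4 kcal/mol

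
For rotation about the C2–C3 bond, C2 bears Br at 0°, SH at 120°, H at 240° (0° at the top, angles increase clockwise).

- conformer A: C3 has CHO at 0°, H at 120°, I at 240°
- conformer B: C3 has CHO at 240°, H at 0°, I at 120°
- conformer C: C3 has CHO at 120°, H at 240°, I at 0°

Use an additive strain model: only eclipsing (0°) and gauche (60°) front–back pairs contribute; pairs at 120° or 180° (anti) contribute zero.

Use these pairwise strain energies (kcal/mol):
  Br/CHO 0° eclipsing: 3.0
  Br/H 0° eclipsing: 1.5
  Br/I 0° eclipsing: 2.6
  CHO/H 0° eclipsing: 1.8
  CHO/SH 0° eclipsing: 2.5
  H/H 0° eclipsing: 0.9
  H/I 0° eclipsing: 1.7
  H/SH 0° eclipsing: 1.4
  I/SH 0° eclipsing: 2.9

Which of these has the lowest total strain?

C

A (eclipsed): Br(0°)/CHO(0°) eclipsed 3.0; SH(120°)/H(120°) eclipsed 1.4; H(240°)/I(240°) eclipsed 1.7 → 6.1 kcal/mol.
B (eclipsed): Br(0°)/H(0°) eclipsed 1.5; SH(120°)/I(120°) eclipsed 2.9; H(240°)/CHO(240°) eclipsed 1.8 → 6.2 kcal/mol.
C (eclipsed): Br(0°)/I(0°) eclipsed 2.6; SH(120°)/CHO(120°) eclipsed 2.5; H(240°)/H(240°) eclipsed 0.9 → 6.0 kcal/mol.
C has the lowest total (6.0 kcal/mol).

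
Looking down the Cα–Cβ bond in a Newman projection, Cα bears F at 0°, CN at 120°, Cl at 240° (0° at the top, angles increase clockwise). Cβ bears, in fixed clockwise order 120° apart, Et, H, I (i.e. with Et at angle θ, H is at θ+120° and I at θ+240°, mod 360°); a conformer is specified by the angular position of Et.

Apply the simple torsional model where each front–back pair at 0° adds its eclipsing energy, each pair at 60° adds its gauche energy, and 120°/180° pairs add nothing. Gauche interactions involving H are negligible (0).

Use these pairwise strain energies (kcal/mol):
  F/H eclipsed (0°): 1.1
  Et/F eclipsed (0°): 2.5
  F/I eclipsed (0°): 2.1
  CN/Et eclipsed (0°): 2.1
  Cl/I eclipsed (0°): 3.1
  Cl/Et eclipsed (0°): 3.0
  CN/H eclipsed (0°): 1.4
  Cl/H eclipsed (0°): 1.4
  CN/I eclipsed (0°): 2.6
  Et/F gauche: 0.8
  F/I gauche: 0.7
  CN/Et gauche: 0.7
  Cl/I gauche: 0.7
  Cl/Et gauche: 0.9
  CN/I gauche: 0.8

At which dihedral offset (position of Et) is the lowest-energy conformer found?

Et at 0° (eclipsed): F–Et eclipsed, CN–H eclipsed, Cl–I eclipsed; 2.5 + 1.4 + 3.1 = 7.0 kcal/mol.
Et at 60° (staggered): F–Et gauche, F–I gauche, CN–Et gauche, Cl–I gauche; 0.8 + 0.7 + 0.7 + 0.7 = 2.9 kcal/mol.
Et at 120° (eclipsed): F–I eclipsed, CN–Et eclipsed, Cl–H eclipsed; 2.1 + 2.1 + 1.4 = 5.6 kcal/mol.
Et at 180° (staggered): F–I gauche, CN–Et gauche, CN–I gauche, Cl–Et gauche; 0.7 + 0.7 + 0.8 + 0.9 = 3.1 kcal/mol.
Et at 240° (eclipsed): F–H eclipsed, CN–I eclipsed, Cl–Et eclipsed; 1.1 + 2.6 + 3.0 = 6.7 kcal/mol.
Et at 300° (staggered): F–Et gauche, CN–I gauche, Cl–Et gauche, Cl–I gauche; 0.8 + 0.8 + 0.9 + 0.7 = 3.2 kcal/mol.
The minimum (2.9 kcal/mol) occurs with Et at 60°.

60°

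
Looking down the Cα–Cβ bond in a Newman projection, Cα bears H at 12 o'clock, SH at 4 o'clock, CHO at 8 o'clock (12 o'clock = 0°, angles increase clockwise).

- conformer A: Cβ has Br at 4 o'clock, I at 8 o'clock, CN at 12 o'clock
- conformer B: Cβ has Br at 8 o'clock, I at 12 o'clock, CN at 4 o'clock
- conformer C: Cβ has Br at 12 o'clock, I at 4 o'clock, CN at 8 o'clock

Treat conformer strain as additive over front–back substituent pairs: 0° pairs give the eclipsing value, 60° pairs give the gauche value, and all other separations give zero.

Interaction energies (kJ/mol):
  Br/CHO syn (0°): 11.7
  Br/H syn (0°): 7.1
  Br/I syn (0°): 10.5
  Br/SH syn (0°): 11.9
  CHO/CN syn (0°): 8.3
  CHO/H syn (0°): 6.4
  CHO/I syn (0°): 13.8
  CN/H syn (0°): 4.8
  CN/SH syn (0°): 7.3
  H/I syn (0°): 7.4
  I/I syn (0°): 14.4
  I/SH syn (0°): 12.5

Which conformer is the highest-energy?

A is eclipsed. H at 0° is eclipsed with CN at 0° (4.8); SH at 120° is eclipsed with Br at 120° (11.9); CHO at 240° is eclipsed with I at 240° (13.8). Total 30.5 kJ/mol.
B is eclipsed. H at 0° is eclipsed with I at 0° (7.4); SH at 120° is eclipsed with CN at 120° (7.3); CHO at 240° is eclipsed with Br at 240° (11.7). Total 26.4 kJ/mol.
C is eclipsed. H at 0° is eclipsed with Br at 0° (7.1); SH at 120° is eclipsed with I at 120° (12.5); CHO at 240° is eclipsed with CN at 240° (8.3). Total 27.9 kJ/mol.
A has the highest total (30.5 kJ/mol).

A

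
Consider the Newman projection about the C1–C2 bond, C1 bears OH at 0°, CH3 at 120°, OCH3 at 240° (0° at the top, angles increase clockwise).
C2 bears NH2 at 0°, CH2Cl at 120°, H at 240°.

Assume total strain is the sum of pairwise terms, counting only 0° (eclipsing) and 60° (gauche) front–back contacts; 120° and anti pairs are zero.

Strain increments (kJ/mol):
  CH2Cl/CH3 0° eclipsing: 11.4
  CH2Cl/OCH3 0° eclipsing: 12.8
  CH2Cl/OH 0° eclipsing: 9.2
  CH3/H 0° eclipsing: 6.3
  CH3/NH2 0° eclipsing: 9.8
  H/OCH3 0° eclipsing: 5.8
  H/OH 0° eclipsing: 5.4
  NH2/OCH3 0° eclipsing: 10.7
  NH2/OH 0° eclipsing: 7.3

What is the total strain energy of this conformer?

This conformer is eclipsed. OH at 0° is eclipsed with NH2 at 0° (7.3); CH3 at 120° is eclipsed with CH2Cl at 120° (11.4); OCH3 at 240° is eclipsed with H at 240° (5.8). Total 24.5 kJ/mol.

24.5 kJ/mol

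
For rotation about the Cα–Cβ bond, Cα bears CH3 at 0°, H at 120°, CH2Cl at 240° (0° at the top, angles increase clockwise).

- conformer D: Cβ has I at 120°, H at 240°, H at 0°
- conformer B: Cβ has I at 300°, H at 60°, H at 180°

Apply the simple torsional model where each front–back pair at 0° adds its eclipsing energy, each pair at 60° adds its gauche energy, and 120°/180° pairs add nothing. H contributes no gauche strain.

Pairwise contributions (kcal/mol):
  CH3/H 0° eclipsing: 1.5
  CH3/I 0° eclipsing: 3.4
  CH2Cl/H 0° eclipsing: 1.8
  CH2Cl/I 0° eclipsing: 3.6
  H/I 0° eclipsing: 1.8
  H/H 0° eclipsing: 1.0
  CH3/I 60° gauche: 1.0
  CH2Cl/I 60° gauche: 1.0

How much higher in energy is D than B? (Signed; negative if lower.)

D (eclipsed): CH3–H eclipsed, H–I eclipsed, CH2Cl–H eclipsed; 1.5 + 1.8 + 1.8 = 5.1 kcal/mol.
B (staggered): CH3–I gauche, CH2Cl–I gauche; 1.0 + 1.0 = 2.0 kcal/mol.
E(D) − E(B) = 5.1 − 2.0 = +3.1 kcal/mol.

+3.1 kcal/mol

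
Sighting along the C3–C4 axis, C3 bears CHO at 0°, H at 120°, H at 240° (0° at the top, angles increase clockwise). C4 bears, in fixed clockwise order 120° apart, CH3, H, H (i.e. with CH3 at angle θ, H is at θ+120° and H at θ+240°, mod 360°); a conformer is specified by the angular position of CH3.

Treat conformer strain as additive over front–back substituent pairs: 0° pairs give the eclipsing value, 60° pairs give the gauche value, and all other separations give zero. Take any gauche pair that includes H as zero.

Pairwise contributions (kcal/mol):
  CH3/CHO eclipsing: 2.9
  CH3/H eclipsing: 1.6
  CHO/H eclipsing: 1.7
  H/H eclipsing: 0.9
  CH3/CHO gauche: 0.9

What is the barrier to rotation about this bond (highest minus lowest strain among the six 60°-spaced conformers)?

CH3 at 0° (eclipsed): CHO(0°)/CH3(0°) eclipsed 2.9; H(120°)/H(120°) eclipsed 0.9; H(240°)/H(240°) eclipsed 0.9 → 4.7 kcal/mol.
CH3 at 60° (staggered): CHO(0°)/CH3(60°) gauche 0.9 → 0.9 kcal/mol.
CH3 at 120° (eclipsed): CHO(0°)/H(0°) eclipsed 1.7; H(120°)/CH3(120°) eclipsed 1.6; H(240°)/H(240°) eclipsed 0.9 → 4.2 kcal/mol.
CH3 at 180° (staggered): no non-H gauche contacts → 0.0 kcal/mol.
CH3 at 240° (eclipsed): CHO(0°)/H(0°) eclipsed 1.7; H(120°)/H(120°) eclipsed 0.9; H(240°)/CH3(240°) eclipsed 1.6 → 4.2 kcal/mol.
CH3 at 300° (staggered): CHO(0°)/CH3(300°) gauche 0.9 → 0.9 kcal/mol.
Max at 0° (4.7 kcal/mol), min at 180° (0.0 kcal/mol); barrier = 4.7 kcal/mol.

4.7 kcal/mol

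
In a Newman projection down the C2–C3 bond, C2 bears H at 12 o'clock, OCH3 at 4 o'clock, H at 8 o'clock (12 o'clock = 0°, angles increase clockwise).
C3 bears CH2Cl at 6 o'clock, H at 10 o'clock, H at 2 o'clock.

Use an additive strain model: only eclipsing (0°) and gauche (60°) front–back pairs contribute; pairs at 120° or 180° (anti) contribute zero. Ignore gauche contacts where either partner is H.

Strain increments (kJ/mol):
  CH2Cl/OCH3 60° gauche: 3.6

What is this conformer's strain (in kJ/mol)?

This conformer is staggered. OCH3 at 120° is gauche with CH2Cl at 180° (3.6). Total 3.6 kJ/mol.

3.6 kJ/mol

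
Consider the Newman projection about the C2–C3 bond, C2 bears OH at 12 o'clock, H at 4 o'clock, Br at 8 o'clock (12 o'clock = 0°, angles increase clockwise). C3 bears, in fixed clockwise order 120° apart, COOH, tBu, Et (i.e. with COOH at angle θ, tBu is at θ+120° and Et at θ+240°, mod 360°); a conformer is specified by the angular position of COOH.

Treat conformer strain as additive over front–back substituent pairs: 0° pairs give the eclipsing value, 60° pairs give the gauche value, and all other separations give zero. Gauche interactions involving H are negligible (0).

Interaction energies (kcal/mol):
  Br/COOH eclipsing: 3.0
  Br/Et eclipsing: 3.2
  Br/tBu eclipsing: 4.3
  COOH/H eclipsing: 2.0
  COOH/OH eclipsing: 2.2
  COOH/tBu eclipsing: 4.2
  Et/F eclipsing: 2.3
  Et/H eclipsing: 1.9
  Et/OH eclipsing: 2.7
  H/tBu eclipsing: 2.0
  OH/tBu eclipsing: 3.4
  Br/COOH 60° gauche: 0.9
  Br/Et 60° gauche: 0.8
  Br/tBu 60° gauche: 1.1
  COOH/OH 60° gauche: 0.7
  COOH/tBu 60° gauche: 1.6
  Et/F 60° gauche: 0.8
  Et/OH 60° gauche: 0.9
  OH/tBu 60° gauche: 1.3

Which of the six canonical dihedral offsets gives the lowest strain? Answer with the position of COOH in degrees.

COOH at 0° is eclipsed. OH at 0° is eclipsed with COOH at 0° (2.2); H at 120° is eclipsed with tBu at 120° (2.0); Br at 240° is eclipsed with Et at 240° (3.2). Total 7.4 kcal/mol.
COOH at 60° is staggered. OH at 0° is gauche with COOH at 60° (0.7); OH at 0° is gauche with Et at 300° (0.9); Br at 240° is gauche with tBu at 180° (1.1); Br at 240° is gauche with Et at 300° (0.8). Total 3.5 kcal/mol.
COOH at 120° is eclipsed. OH at 0° is eclipsed with Et at 0° (2.7); H at 120° is eclipsed with COOH at 120° (2.0); Br at 240° is eclipsed with tBu at 240° (4.3). Total 9.0 kcal/mol.
COOH at 180° is staggered. OH at 0° is gauche with tBu at 300° (1.3); OH at 0° is gauche with Et at 60° (0.9); Br at 240° is gauche with COOH at 180° (0.9); Br at 240° is gauche with tBu at 300° (1.1). Total 4.2 kcal/mol.
COOH at 240° is eclipsed. OH at 0° is eclipsed with tBu at 0° (3.4); H at 120° is eclipsed with Et at 120° (1.9); Br at 240° is eclipsed with COOH at 240° (3.0). Total 8.3 kcal/mol.
COOH at 300° is staggered. OH at 0° is gauche with COOH at 300° (0.7); OH at 0° is gauche with tBu at 60° (1.3); Br at 240° is gauche with COOH at 300° (0.9); Br at 240° is gauche with Et at 180° (0.8). Total 3.7 kcal/mol.
The minimum (3.5 kcal/mol) occurs with COOH at 60°.

60°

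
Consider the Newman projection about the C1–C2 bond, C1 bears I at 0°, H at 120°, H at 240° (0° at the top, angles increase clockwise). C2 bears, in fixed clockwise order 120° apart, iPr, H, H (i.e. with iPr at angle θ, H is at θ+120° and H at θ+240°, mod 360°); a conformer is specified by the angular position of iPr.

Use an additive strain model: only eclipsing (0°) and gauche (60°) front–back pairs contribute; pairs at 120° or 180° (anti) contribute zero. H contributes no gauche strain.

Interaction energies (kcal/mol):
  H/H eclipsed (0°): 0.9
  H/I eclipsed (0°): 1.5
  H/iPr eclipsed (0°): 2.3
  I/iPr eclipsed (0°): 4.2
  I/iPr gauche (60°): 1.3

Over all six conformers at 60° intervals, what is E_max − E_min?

6.0 kcal/mol

iPr at 0° (eclipsed): I–iPr eclipsed, H–H eclipsed, H–H eclipsed; 4.2 + 0.9 + 0.9 = 6.0 kcal/mol.
iPr at 60° (staggered): I–iPr gauche; 1.3 = 1.3 kcal/mol.
iPr at 120° (eclipsed): I–H eclipsed, H–iPr eclipsed, H–H eclipsed; 1.5 + 2.3 + 0.9 = 4.7 kcal/mol.
iPr at 180° (staggered): no non-H gauche contacts → 0.0 kcal/mol.
iPr at 240° (eclipsed): I–H eclipsed, H–H eclipsed, H–iPr eclipsed; 1.5 + 0.9 + 2.3 = 4.7 kcal/mol.
iPr at 300° (staggered): I–iPr gauche; 1.3 = 1.3 kcal/mol.
Max at 0° (6.0 kcal/mol), min at 180° (0.0 kcal/mol); barrier = 6.0 kcal/mol.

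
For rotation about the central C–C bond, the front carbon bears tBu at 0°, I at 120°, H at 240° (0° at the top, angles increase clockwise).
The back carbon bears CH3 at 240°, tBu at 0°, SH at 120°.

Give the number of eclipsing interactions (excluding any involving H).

2

Non-H eclipsing pairs: tBu(0°)/tBu(0°); I(120°)/SH(120°) — 2 interactions.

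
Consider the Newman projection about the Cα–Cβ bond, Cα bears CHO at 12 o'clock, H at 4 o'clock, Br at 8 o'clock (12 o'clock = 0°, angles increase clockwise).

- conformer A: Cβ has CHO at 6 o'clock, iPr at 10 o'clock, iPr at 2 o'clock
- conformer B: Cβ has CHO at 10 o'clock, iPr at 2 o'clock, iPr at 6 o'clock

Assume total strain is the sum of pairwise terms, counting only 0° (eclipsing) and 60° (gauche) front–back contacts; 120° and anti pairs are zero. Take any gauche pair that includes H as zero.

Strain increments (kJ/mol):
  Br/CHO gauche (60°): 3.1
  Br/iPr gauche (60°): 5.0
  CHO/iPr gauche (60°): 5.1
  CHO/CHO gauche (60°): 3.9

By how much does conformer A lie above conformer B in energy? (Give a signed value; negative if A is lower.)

+1.2 kJ/mol

A (staggered): CHO–iPr gauche, CHO–iPr gauche, Br–CHO gauche, Br–iPr gauche; 5.1 + 5.1 + 3.1 + 5.0 = 18.3 kJ/mol.
B (staggered): CHO–CHO gauche, CHO–iPr gauche, Br–CHO gauche, Br–iPr gauche; 3.9 + 5.1 + 3.1 + 5.0 = 17.1 kJ/mol.
E(A) − E(B) = 18.3 − 17.1 = +1.2 kJ/mol.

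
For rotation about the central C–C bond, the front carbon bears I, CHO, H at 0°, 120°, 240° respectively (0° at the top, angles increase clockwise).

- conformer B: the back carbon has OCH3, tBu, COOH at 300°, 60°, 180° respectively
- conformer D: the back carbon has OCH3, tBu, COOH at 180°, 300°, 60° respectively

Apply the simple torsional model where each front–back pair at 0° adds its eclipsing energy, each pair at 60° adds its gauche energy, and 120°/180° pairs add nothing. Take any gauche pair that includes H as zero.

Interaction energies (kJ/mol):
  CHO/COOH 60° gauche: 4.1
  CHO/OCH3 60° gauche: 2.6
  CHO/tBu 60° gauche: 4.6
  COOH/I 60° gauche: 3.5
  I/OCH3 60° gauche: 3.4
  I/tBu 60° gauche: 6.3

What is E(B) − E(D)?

+1.9 kJ/mol

B (staggered): I(0°)/OCH3(300°) gauche 3.4; I(0°)/tBu(60°) gauche 6.3; CHO(120°)/tBu(60°) gauche 4.6; CHO(120°)/COOH(180°) gauche 4.1 → 18.4 kJ/mol.
D (staggered): I(0°)/tBu(300°) gauche 6.3; I(0°)/COOH(60°) gauche 3.5; CHO(120°)/OCH3(180°) gauche 2.6; CHO(120°)/COOH(60°) gauche 4.1 → 16.5 kJ/mol.
E(B) − E(D) = 18.4 − 16.5 = +1.9 kJ/mol.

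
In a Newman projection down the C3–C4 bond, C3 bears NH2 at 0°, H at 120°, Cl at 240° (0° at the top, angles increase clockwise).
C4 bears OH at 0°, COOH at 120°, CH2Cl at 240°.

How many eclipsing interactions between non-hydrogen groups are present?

Non-H eclipsing pairs: NH2(0°)/OH(0°); Cl(240°)/CH2Cl(240°) — 2 interactions.

2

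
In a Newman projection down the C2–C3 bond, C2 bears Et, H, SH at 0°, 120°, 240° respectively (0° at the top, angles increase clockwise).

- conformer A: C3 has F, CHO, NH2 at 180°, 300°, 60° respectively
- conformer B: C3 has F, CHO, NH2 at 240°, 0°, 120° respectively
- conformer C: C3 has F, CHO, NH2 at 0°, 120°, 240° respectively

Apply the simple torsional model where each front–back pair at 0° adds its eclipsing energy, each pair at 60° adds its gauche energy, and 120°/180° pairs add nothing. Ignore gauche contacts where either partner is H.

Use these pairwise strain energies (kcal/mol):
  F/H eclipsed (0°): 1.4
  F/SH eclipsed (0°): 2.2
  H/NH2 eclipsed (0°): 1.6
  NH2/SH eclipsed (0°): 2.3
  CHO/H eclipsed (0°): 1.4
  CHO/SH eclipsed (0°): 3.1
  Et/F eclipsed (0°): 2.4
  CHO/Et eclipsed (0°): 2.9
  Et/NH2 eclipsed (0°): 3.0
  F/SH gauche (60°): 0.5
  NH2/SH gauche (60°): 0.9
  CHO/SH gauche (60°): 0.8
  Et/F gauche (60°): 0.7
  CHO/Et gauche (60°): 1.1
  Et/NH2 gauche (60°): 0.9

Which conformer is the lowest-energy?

A (staggered): Et–CHO gauche, Et–NH2 gauche, SH–F gauche, SH–CHO gauche; 1.1 + 0.9 + 0.5 + 0.8 = 3.3 kcal/mol.
B (eclipsed): Et–CHO eclipsed, H–NH2 eclipsed, SH–F eclipsed; 2.9 + 1.6 + 2.2 = 6.7 kcal/mol.
C (eclipsed): Et–F eclipsed, H–CHO eclipsed, SH–NH2 eclipsed; 2.4 + 1.4 + 2.3 = 6.1 kcal/mol.
A has the lowest total (3.3 kcal/mol).

A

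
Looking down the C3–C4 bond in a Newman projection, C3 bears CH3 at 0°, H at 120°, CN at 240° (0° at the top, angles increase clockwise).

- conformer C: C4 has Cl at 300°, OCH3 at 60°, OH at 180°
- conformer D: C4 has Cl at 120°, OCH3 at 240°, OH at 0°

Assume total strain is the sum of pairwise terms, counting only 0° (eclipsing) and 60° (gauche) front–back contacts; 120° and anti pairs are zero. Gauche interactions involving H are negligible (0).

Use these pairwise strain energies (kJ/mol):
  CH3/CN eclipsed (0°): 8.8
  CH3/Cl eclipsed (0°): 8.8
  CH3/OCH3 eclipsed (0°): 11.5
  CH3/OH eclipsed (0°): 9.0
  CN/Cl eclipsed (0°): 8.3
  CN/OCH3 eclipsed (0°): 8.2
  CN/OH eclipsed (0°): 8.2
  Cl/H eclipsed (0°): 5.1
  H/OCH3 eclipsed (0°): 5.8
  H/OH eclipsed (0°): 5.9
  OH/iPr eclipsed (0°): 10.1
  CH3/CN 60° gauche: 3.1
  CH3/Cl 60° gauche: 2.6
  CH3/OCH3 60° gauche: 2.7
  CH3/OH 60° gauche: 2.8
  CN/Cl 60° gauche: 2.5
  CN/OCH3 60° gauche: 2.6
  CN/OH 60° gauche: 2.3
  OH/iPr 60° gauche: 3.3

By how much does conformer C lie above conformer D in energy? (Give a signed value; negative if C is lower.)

-12.2 kJ/mol

C is staggered. CH3 at 0° is gauche with Cl at 300° (2.6); CH3 at 0° is gauche with OCH3 at 60° (2.7); CN at 240° is gauche with Cl at 300° (2.5); CN at 240° is gauche with OH at 180° (2.3). Total 10.1 kJ/mol.
D is eclipsed. CH3 at 0° is eclipsed with OH at 0° (9.0); H at 120° is eclipsed with Cl at 120° (5.1); CN at 240° is eclipsed with OCH3 at 240° (8.2). Total 22.3 kJ/mol.
E(C) − E(D) = 10.1 − 22.3 = -12.2 kJ/mol.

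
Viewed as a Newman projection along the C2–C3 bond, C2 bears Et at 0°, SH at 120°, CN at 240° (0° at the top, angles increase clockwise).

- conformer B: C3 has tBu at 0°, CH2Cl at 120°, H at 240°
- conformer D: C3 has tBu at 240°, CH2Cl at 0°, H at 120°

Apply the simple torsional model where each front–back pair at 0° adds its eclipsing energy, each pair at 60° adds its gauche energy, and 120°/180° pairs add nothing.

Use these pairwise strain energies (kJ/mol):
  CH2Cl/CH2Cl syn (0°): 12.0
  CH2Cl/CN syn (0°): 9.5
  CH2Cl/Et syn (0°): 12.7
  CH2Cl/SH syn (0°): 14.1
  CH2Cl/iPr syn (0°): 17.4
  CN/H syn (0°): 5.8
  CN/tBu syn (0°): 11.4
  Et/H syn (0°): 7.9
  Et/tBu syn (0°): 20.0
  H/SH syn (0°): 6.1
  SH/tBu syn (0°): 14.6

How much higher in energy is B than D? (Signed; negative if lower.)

B (eclipsed): Et(0°)/tBu(0°) eclipsed 20.0; SH(120°)/CH2Cl(120°) eclipsed 14.1; CN(240°)/H(240°) eclipsed 5.8 → 39.9 kJ/mol.
D (eclipsed): Et(0°)/CH2Cl(0°) eclipsed 12.7; SH(120°)/H(120°) eclipsed 6.1; CN(240°)/tBu(240°) eclipsed 11.4 → 30.2 kJ/mol.
E(B) − E(D) = 39.9 − 30.2 = +9.7 kJ/mol.

+9.7 kJ/mol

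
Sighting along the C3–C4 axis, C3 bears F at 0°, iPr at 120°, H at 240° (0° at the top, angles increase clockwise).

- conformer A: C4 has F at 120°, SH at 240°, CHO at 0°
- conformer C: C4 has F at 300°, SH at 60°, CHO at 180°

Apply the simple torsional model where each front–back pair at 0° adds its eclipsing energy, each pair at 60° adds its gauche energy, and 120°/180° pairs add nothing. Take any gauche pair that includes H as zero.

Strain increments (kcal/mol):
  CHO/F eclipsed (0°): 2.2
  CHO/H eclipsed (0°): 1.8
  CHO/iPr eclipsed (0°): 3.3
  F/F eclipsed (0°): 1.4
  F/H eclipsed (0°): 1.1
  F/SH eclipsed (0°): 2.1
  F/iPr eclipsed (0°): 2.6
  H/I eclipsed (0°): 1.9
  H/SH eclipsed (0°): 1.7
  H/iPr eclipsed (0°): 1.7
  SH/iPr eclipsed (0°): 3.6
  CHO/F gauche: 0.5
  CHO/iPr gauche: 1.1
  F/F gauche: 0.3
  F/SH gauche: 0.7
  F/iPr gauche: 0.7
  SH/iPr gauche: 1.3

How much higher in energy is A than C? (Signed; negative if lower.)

+3.1 kcal/mol

A (eclipsed): F–CHO eclipsed, iPr–F eclipsed, H–SH eclipsed; 2.2 + 2.6 + 1.7 = 6.5 kcal/mol.
C (staggered): F–F gauche, F–SH gauche, iPr–SH gauche, iPr–CHO gauche; 0.3 + 0.7 + 1.3 + 1.1 = 3.4 kcal/mol.
E(A) − E(C) = 6.5 − 3.4 = +3.1 kcal/mol.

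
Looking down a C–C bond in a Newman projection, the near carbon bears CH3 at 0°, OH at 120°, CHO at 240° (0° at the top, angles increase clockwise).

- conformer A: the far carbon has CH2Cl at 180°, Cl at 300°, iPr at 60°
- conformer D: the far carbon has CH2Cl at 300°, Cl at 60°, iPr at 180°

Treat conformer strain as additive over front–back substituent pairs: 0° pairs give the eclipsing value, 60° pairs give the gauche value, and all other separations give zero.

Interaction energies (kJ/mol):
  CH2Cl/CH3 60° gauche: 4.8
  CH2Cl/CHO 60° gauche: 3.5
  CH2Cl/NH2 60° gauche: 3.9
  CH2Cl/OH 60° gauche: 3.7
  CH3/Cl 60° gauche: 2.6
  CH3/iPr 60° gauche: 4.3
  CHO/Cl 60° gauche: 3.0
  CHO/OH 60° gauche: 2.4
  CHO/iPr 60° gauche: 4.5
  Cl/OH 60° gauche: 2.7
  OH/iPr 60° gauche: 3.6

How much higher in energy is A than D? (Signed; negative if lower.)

-1.0 kJ/mol

A (staggered): CH3(0°)/Cl(300°) gauche 2.6; CH3(0°)/iPr(60°) gauche 4.3; OH(120°)/CH2Cl(180°) gauche 3.7; OH(120°)/iPr(60°) gauche 3.6; CHO(240°)/CH2Cl(180°) gauche 3.5; CHO(240°)/Cl(300°) gauche 3.0 → 20.7 kJ/mol.
D (staggered): CH3(0°)/CH2Cl(300°) gauche 4.8; CH3(0°)/Cl(60°) gauche 2.6; OH(120°)/Cl(60°) gauche 2.7; OH(120°)/iPr(180°) gauche 3.6; CHO(240°)/CH2Cl(300°) gauche 3.5; CHO(240°)/iPr(180°) gauche 4.5 → 21.7 kJ/mol.
E(A) − E(D) = 20.7 − 21.7 = -1.0 kJ/mol.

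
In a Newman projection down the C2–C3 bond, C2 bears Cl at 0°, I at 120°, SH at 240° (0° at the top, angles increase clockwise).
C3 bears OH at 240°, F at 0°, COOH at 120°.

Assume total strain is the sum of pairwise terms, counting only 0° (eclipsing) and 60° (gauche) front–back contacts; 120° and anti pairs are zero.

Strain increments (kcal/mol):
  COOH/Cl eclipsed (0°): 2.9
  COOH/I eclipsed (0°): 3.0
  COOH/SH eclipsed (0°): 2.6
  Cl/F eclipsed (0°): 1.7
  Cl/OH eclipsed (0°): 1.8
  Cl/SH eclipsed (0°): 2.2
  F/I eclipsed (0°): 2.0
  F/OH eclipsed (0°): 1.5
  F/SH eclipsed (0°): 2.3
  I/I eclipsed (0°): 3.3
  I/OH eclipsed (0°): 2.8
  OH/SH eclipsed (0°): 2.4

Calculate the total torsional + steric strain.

7.1 kcal/mol

This conformer is eclipsed. Cl at 0° is eclipsed with F at 0° (1.7); I at 120° is eclipsed with COOH at 120° (3.0); SH at 240° is eclipsed with OH at 240° (2.4). Total 7.1 kcal/mol.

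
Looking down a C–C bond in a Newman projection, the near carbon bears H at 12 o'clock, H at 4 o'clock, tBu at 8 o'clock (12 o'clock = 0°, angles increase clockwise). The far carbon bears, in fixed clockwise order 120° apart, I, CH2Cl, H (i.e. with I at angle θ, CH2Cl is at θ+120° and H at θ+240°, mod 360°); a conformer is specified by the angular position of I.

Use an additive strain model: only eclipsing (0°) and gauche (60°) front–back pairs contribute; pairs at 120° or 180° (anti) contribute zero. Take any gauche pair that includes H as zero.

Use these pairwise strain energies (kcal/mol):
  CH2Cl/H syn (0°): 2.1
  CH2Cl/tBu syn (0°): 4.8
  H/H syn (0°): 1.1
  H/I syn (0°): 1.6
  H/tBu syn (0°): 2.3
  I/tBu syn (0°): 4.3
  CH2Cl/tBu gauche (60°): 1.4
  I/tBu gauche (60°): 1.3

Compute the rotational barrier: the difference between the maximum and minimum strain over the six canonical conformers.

I at 0° (eclipsed): H–I eclipsed, H–CH2Cl eclipsed, tBu–H eclipsed; 1.6 + 2.1 + 2.3 = 6.0 kcal/mol.
I at 60° (staggered): tBu–CH2Cl gauche; 1.4 = 1.4 kcal/mol.
I at 120° (eclipsed): H–H eclipsed, H–I eclipsed, tBu–CH2Cl eclipsed; 1.1 + 1.6 + 4.8 = 7.5 kcal/mol.
I at 180° (staggered): tBu–I gauche, tBu–CH2Cl gauche; 1.3 + 1.4 = 2.7 kcal/mol.
I at 240° (eclipsed): H–CH2Cl eclipsed, H–H eclipsed, tBu–I eclipsed; 2.1 + 1.1 + 4.3 = 7.5 kcal/mol.
I at 300° (staggered): tBu–I gauche; 1.3 = 1.3 kcal/mol.
Max at 120° (7.5 kcal/mol), min at 300° (1.3 kcal/mol); barrier = 6.2 kcal/mol.

6.2 kcal/mol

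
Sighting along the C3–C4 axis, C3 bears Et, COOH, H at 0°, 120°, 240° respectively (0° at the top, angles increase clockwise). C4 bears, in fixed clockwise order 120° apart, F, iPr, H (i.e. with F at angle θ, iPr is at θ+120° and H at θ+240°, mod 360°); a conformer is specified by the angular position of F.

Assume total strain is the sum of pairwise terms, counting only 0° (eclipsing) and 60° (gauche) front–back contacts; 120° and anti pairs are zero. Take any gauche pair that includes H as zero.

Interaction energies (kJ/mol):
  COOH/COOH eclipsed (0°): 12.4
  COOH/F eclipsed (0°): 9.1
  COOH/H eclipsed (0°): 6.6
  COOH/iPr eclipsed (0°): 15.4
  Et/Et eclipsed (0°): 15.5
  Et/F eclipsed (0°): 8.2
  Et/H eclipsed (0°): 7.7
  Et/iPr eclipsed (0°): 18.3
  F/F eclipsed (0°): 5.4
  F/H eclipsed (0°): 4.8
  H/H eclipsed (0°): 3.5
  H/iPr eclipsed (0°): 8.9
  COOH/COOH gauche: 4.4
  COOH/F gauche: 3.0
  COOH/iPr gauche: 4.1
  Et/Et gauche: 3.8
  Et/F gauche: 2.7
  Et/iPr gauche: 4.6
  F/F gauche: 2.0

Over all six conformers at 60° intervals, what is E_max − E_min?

22.1 kJ/mol

F at 0° is eclipsed. Et at 0° is eclipsed with F at 0° (8.2); COOH at 120° is eclipsed with iPr at 120° (15.4); H at 240° is eclipsed with H at 240° (3.5). Total 27.1 kJ/mol.
F at 60° is staggered. Et at 0° is gauche with F at 60° (2.7); COOH at 120° is gauche with F at 60° (3.0); COOH at 120° is gauche with iPr at 180° (4.1). Total 9.8 kJ/mol.
F at 120° is eclipsed. Et at 0° is eclipsed with H at 0° (7.7); COOH at 120° is eclipsed with F at 120° (9.1); H at 240° is eclipsed with iPr at 240° (8.9). Total 25.7 kJ/mol.
F at 180° is staggered. Et at 0° is gauche with iPr at 300° (4.6); COOH at 120° is gauche with F at 180° (3.0). Total 7.6 kJ/mol.
F at 240° is eclipsed. Et at 0° is eclipsed with iPr at 0° (18.3); COOH at 120° is eclipsed with H at 120° (6.6); H at 240° is eclipsed with F at 240° (4.8). Total 29.7 kJ/mol.
F at 300° is staggered. Et at 0° is gauche with F at 300° (2.7); Et at 0° is gauche with iPr at 60° (4.6); COOH at 120° is gauche with iPr at 60° (4.1). Total 11.4 kJ/mol.
Max at 240° (29.7 kJ/mol), min at 180° (7.6 kJ/mol); barrier = 22.1 kJ/mol.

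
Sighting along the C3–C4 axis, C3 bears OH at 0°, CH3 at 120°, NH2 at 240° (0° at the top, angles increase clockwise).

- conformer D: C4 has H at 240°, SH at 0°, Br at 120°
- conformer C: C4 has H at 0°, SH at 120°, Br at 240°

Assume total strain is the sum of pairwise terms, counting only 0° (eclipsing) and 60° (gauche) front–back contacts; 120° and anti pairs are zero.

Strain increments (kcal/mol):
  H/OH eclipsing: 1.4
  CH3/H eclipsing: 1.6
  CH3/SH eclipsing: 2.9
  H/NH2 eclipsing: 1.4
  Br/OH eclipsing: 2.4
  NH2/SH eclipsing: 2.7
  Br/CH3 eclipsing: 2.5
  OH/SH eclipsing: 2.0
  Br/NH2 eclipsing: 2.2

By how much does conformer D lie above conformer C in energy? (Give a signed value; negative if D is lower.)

-0.6 kcal/mol

D (eclipsed): OH–SH eclipsed, CH3–Br eclipsed, NH2–H eclipsed; 2.0 + 2.5 + 1.4 = 5.9 kcal/mol.
C (eclipsed): OH–H eclipsed, CH3–SH eclipsed, NH2–Br eclipsed; 1.4 + 2.9 + 2.2 = 6.5 kcal/mol.
E(D) − E(C) = 5.9 − 6.5 = -0.6 kcal/mol.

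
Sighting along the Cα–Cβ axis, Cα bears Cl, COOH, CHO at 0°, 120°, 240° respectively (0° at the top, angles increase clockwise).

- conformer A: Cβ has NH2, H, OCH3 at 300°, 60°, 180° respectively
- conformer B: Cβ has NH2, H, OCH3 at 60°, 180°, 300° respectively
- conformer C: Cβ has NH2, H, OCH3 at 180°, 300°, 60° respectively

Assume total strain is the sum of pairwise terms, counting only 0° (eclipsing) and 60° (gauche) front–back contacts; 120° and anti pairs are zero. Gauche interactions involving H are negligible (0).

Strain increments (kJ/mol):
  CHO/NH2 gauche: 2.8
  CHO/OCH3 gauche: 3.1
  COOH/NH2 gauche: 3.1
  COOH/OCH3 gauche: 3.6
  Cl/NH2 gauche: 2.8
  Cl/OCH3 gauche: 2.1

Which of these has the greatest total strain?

A

A (staggered): Cl(0°)/NH2(300°) gauche 2.8; COOH(120°)/OCH3(180°) gauche 3.6; CHO(240°)/NH2(300°) gauche 2.8; CHO(240°)/OCH3(180°) gauche 3.1 → 12.3 kJ/mol.
B (staggered): Cl(0°)/NH2(60°) gauche 2.8; Cl(0°)/OCH3(300°) gauche 2.1; COOH(120°)/NH2(60°) gauche 3.1; CHO(240°)/OCH3(300°) gauche 3.1 → 11.1 kJ/mol.
C (staggered): Cl(0°)/OCH3(60°) gauche 2.1; COOH(120°)/NH2(180°) gauche 3.1; COOH(120°)/OCH3(60°) gauche 3.6; CHO(240°)/NH2(180°) gauche 2.8 → 11.6 kJ/mol.
A has the highest total (12.3 kJ/mol).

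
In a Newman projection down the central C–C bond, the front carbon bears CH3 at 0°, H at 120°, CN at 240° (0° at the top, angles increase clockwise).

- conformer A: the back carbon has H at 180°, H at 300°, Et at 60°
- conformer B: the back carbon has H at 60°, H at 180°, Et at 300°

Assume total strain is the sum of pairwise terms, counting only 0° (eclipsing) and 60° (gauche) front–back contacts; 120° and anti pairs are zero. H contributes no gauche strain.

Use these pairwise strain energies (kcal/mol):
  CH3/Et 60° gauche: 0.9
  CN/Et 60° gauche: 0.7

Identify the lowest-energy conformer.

A

A (staggered): CH3–Et gauche; 0.9 = 0.9 kcal/mol.
B (staggered): CH3–Et gauche, CN–Et gauche; 0.9 + 0.7 = 1.6 kcal/mol.
A has the lowest total (0.9 kcal/mol).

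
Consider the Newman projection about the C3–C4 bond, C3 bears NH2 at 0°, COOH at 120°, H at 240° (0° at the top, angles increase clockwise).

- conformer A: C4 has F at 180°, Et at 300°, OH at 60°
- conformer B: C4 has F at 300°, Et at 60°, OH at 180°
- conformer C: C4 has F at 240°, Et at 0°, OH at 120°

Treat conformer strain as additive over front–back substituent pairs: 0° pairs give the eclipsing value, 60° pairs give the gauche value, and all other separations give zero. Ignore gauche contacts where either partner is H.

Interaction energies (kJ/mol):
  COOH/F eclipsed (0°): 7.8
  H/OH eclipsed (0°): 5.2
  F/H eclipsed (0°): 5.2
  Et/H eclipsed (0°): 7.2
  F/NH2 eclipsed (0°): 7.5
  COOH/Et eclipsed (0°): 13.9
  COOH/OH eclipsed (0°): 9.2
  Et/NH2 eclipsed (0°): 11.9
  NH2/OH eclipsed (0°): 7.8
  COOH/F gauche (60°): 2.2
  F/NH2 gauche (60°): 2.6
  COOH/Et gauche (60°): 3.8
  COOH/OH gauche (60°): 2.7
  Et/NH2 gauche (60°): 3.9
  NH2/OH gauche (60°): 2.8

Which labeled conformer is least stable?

A (staggered): NH2(0°)/Et(300°) gauche 3.9; NH2(0°)/OH(60°) gauche 2.8; COOH(120°)/F(180°) gauche 2.2; COOH(120°)/OH(60°) gauche 2.7 → 11.6 kJ/mol.
B (staggered): NH2(0°)/F(300°) gauche 2.6; NH2(0°)/Et(60°) gauche 3.9; COOH(120°)/Et(60°) gauche 3.8; COOH(120°)/OH(180°) gauche 2.7 → 13.0 kJ/mol.
C (eclipsed): NH2(0°)/Et(0°) eclipsed 11.9; COOH(120°)/OH(120°) eclipsed 9.2; H(240°)/F(240°) eclipsed 5.2 → 26.3 kJ/mol.
C has the highest total (26.3 kJ/mol).

C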